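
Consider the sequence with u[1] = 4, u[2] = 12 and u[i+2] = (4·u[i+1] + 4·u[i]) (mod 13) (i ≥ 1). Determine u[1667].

We have u[1] = 4,  u[2] = 12,  u[3] = 12,  u[4] = 5,  u[5] = 3,  u[6] = 6,  u[7] = 10,  u[8] = 12,  u[9] = 10,  u[10] = 10,  u[11] = 2,  u[12] = 9,  u[13] = 5,  u[14] = 4,  u[15] = 10,  u[16] = 4,  u[17] = 4,  u[18] = 6,  u[19] = 1,  u[20] = 2,  u[21] = 12,  u[22] = 4,  u[23] = 12.
Since (u[22], u[23]) = (u[1], u[2]) = (4, 12) (two consecutive terms determine the rest), the sequence is periodic with period 21.
So u[1667] = u[1 + ((1667-1) mod 21)] = u[8] = 12.

12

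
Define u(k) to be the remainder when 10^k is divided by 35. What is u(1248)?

u(1) = 10, u(2) = 30, u(3) = 20, u(4) = 25, u(5) = 5, u(6) = 15, u(7) = 10.
The sequence repeats with period 6.
So u(1248) = u(1 + ((1248-1) mod 6)) = u(6) = 15.

15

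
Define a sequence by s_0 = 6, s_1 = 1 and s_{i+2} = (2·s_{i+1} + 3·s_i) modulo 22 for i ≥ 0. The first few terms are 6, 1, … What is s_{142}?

s_0 = 6, s_1 = 1, s_2 = 20, s_3 = 21, s_4 = 14, s_5 = 3, s_6 = 4, s_7 = 17, s_8 = 2, s_9 = 11, s_{10} = 6, s_{11} = 1.
Since (s_{10}, s_{11}) = (s_0, s_1) = (6, 1) (two consecutive terms determine the rest), the sequence is periodic with period 10.
(142 - 0) mod 10 = 2, so s_{142} = s_2 = 20.

20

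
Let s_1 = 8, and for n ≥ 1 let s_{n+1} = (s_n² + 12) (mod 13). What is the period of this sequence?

s_1 = 8, s_2 = 11, s_3 = 3, s_4 = 8.
The sequence repeats with period 3.

3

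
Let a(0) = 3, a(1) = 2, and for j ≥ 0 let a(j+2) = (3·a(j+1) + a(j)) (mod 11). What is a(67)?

7

a(0) = 3,  a(1) = 2,  a(2) = 9,  a(3) = 7,  a(4) = 8,  a(5) = 9,  a(6) = 2,  a(7) = 4,  a(8) = 3,  a(9) = 2.
The sequence repeats with period 8.
(67 - 0) mod 8 = 3, so a(67) = a(3) = 7.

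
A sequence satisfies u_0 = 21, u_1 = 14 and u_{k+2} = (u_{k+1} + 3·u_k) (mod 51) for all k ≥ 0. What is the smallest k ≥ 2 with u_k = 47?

Listing terms: u_0 = 21, u_1 = 14, u_2 = 26, u_3 = 17, u_4 = 44, u_5 = 44, u_6 = 23, u_7 = 2, u_8 = 20, u_9 = 26, u_{10} = 35, u_{11} = 11, u_{12} = 14, u_{13} = 47, u_{14} = 38, u_{15} = 26, u_{16} = 38, u_{17} = 14, u_{18} = 26.
Since (u_{17}, u_{18}) = (u_1, u_2) = (14, 26) (two consecutive terms determine the rest), the sequence is eventually periodic: after a pre-period of length 1 it cycles with period 16.
The value 47 first appears (with k ≥ 2) at u_{13}.

13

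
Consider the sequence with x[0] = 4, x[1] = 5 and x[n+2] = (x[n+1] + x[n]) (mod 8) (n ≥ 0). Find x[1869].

6

x[0] = 4,  x[1] = 5,  x[2] = 1,  x[3] = 6,  x[4] = 7,  x[5] = 5,  x[6] = 4,  x[7] = 1,  x[8] = 5,  x[9] = 6,  x[10] = 3,  x[11] = 1,  x[12] = 4,  x[13] = 5.
The sequence repeats with period 12.
(1869 - 0) mod 12 = 9, so x[1869] = x[9] = 6.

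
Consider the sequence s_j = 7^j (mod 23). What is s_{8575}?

s_0 = 1,  s_1 = 7,  s_2 = 3,  s_3 = 21,  s_4 = 9,  s_5 = 17,  s_6 = 4,  s_7 = 5,  s_8 = 12,  s_9 = 15,  s_{10} = 13,  s_{11} = 22,  s_{12} = 16,  s_{13} = 20,  s_{14} = 2,  s_{15} = 14,  s_{16} = 6,  s_{17} = 19,  s_{18} = 18,  s_{19} = 11,  s_{20} = 8,  s_{21} = 10,  s_{22} = 1.
The sequence repeats with period 22.
So s_{8575} = s_{0 + ((8575-0) mod 22)} = s_{17} = 19.

19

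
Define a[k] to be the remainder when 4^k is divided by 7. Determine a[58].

Computing terms: a[1] = 4, a[2] = 2, a[3] = 1, a[4] = 4.
The sequence repeats with period 3.
(58 - 1) mod 3 = 0, so a[58] = a[1] = 4.

4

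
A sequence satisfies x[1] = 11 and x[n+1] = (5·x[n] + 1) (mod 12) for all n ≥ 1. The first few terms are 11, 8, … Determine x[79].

Computing terms: x[1] = 11, x[2] = 8, x[3] = 5, x[4] = 2, x[5] = 11.
Since x[5] = x[1] = 11, the sequence is periodic with period 4.
So x[79] = x[1 + ((79-1) mod 4)] = x[3] = 5.

5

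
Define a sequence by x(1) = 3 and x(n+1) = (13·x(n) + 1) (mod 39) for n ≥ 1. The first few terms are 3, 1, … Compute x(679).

27

Computing terms: x(1) = 3, x(2) = 1, x(3) = 14, x(4) = 27, x(5) = 1.
Since x(5) = x(2) = 1, the sequence is eventually periodic: after a pre-period of length 1 it cycles with period 3.
For n ≥ 2, x(n) depends only on (n - 2) mod 3. (679 - 2) mod 3 = 2, so x(679) = x(4) = 27.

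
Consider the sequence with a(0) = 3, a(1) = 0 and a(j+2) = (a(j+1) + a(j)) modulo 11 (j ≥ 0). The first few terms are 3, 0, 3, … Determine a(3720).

3

Computing terms: a(0) = 3, a(1) = 0, a(2) = 3, a(3) = 3, a(4) = 6, a(5) = 9, a(6) = 4, a(7) = 2, a(8) = 6, a(9) = 8, a(10) = 3, a(11) = 0.
Since (a(10), a(11)) = (a(0), a(1)) = (3, 0) (two consecutive terms determine the rest), the sequence is periodic with period 10.
So a(3720) = a(0 + ((3720-0) mod 10)) = a(0) = 3.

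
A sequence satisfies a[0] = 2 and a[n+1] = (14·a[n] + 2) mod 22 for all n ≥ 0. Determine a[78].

Listing terms: a[0] = 2; a[1] = 8; a[2] = 4; a[3] = 14; a[4] = 0; a[5] = 2.
Since a[5] = a[0] = 2, the sequence is periodic with period 5.
So a[78] = a[0 + ((78-0) mod 5)] = a[3] = 14.

14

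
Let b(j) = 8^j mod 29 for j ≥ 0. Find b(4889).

10

Computing terms: b(0) = 1,  b(1) = 8,  b(2) = 6,  b(3) = 19,  b(4) = 7,  b(5) = 27,  b(6) = 13,  b(7) = 17,  b(8) = 20,  b(9) = 15,  b(10) = 4,  b(11) = 3,  b(12) = 24,  b(13) = 18,  b(14) = 28,  b(15) = 21,  b(16) = 23,  b(17) = 10,  b(18) = 22,  b(19) = 2,  b(20) = 16,  b(21) = 12,  b(22) = 9,  b(23) = 14,  b(24) = 25,  b(25) = 26,  b(26) = 5,  b(27) = 11,  b(28) = 1.
The sequence repeats with period 28.
So b(4889) = b(0 + ((4889-0) mod 28)) = b(17) = 10.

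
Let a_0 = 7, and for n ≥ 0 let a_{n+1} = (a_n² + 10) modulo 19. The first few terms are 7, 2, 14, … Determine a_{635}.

10

Computing terms: a_0 = 7,  a_1 = 2,  a_2 = 14,  a_3 = 16,  a_4 = 0,  a_5 = 10,  a_6 = 15,  a_7 = 7.
Since a_7 = a_0 = 7, the sequence is periodic with period 7.
So a_{635} = a_{0 + ((635-0) mod 7)} = a_5 = 10.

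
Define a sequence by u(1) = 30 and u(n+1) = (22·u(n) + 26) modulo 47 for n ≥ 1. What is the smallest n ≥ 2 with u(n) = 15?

Computing terms: u(1) = 30, u(2) = 28, u(3) = 31, u(4) = 3, u(5) = 45, u(6) = 29, u(7) = 6, u(8) = 17, u(9) = 24, u(10) = 37, u(11) = 41, u(12) = 35, u(13) = 44, u(14) = 7, u(15) = 39, u(16) = 38, u(17) = 16, u(18) = 2, u(19) = 23, u(20) = 15, u(21) = 27, u(22) = 9, u(23) = 36, u(24) = 19, u(25) = 21, u(26) = 18, u(27) = 46, u(28) = 4, u(29) = 20, u(30) = 43, u(31) = 32, u(32) = 25, u(33) = 12, u(34) = 8, u(35) = 14, u(36) = 5, u(37) = 42, u(38) = 10, u(39) = 11, u(40) = 33, u(41) = 0, u(42) = 26, u(43) = 34, u(44) = 22, u(45) = 40, u(46) = 13, u(47) = 30.
Since u(47) = u(1) = 30, the sequence is periodic with period 46.
The value 15 first appears (with n ≥ 2) at u(20).

20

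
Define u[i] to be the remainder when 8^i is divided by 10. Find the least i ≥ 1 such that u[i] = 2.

3

Listing terms: u[0] = 1; u[1] = 8; u[2] = 4; u[3] = 2; u[4] = 6; u[5] = 8.
Since u[5] = u[1] = 8, the sequence is eventually periodic: after a pre-period of length 1 it cycles with period 4.
The value 2 first appears (with i ≥ 1) at u[3].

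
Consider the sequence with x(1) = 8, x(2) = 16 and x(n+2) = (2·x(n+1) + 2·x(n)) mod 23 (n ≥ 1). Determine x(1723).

2

We have x(1) = 8,  x(2) = 16,  x(3) = 2,  x(4) = 13,  x(5) = 7,  x(6) = 17,  x(7) = 2,  x(8) = 15,  x(9) = 11,  x(10) = 6,  x(11) = 11,  x(12) = 11,  x(13) = 21,  x(14) = 18,  x(15) = 9,  x(16) = 8,  x(17) = 11,  x(18) = 15,  x(19) = 6,  x(20) = 19,  x(21) = 4,  x(22) = 0,  x(23) = 8,  x(24) = 16.
The sequence repeats with period 22.
So x(1723) = x(1 + ((1723-1) mod 22)) = x(7) = 2.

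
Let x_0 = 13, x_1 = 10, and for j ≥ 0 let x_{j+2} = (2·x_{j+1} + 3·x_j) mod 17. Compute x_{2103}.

5

Listing terms: x_0 = 13; x_1 = 10; x_2 = 8; x_3 = 12; x_4 = 14; x_5 = 13; x_6 = 0; x_7 = 5; x_8 = 10; x_9 = 1; x_{10} = 15; x_{11} = 16; x_{12} = 9; x_{13} = 15; x_{14} = 6; x_{15} = 6; x_{16} = 13; x_{17} = 10.
The sequence repeats with period 16.
So x_{2103} = x_{0 + ((2103-0) mod 16)} = x_7 = 5.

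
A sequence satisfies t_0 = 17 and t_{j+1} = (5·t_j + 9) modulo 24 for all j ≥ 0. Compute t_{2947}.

Computing terms: t_0 = 17; t_1 = 22; t_2 = 23; t_3 = 4; t_4 = 5; t_5 = 10; t_6 = 11; t_7 = 16; t_8 = 17.
The sequence repeats with period 8.
So t_{2947} = t_{0 + ((2947-0) mod 8)} = t_3 = 4.

4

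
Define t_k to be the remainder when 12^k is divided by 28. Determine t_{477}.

20

Computing terms: t_0 = 1,  t_1 = 12,  t_2 = 4,  t_3 = 20,  t_4 = 16,  t_5 = 24,  t_6 = 8,  t_7 = 12.
Since t_7 = t_1 = 12, the sequence is eventually periodic: after a pre-period of length 1 it cycles with period 6.
For k ≥ 1, t_k depends only on (k - 1) mod 6. (477 - 1) mod 6 = 2, so t_{477} = t_3 = 20.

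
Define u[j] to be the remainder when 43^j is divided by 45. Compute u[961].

Listing terms: u[1] = 43, u[2] = 4, u[3] = 37, u[4] = 16, u[5] = 13, u[6] = 19, u[7] = 7, u[8] = 31, u[9] = 28, u[10] = 34, u[11] = 22, u[12] = 1, u[13] = 43.
Since u[13] = u[1] = 43, the sequence is periodic with period 12.
So u[961] = u[1 + ((961-1) mod 12)] = u[1] = 43.

43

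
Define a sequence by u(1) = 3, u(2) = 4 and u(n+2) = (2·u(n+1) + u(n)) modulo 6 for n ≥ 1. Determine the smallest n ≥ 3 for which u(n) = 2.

4

Listing terms: u(1) = 3, u(2) = 4, u(3) = 5, u(4) = 2, u(5) = 3, u(6) = 2, u(7) = 1, u(8) = 4, u(9) = 3, u(10) = 4.
Since (u(9), u(10)) = (u(1), u(2)) = (3, 4) (two consecutive terms determine the rest), the sequence is periodic with period 8.
The value 2 first appears (with n ≥ 3) at u(4).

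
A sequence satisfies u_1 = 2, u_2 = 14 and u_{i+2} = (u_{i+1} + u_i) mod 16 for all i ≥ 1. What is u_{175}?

10

Listing terms: u_1 = 2; u_2 = 14; u_3 = 0; u_4 = 14; u_5 = 14; u_6 = 12; u_7 = 10; u_8 = 6; u_9 = 0; u_{10} = 6; u_{11} = 6; u_{12} = 12; u_{13} = 2; u_{14} = 14.
The sequence repeats with period 12.
So u_{175} = u_{1 + ((175-1) mod 12)} = u_7 = 10.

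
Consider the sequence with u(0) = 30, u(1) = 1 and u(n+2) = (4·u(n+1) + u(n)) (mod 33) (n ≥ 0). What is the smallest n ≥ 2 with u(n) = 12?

Listing terms: u(0) = 30; u(1) = 1; u(2) = 1; u(3) = 5; u(4) = 21; u(5) = 23; u(6) = 14; u(7) = 13; u(8) = 0; u(9) = 13; u(10) = 19; u(11) = 23; u(12) = 12; u(13) = 5; u(14) = 32; u(15) = 1; u(16) = 3; u(17) = 13; u(18) = 22; u(19) = 2; u(20) = 30; u(21) = 23; u(22) = 23; u(23) = 16; u(24) = 21; u(25) = 1; u(26) = 25; u(27) = 2; u(28) = 0; u(29) = 2; u(30) = 8; u(31) = 1; u(32) = 12; u(33) = 16; u(34) = 10; u(35) = 23; u(36) = 3; u(37) = 2; u(38) = 11; u(39) = 13; u(40) = 30; u(41) = 1.
Since (u(40), u(41)) = (u(0), u(1)) = (30, 1) (two consecutive terms determine the rest), the sequence is periodic with period 40.
The value 12 first appears (with n ≥ 2) at u(12).

12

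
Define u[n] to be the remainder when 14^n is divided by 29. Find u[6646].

Computing terms: u[1] = 14, u[2] = 22, u[3] = 18, u[4] = 20, u[5] = 19, u[6] = 5, u[7] = 12, u[8] = 23, u[9] = 3, u[10] = 13, u[11] = 8, u[12] = 25, u[13] = 2, u[14] = 28, u[15] = 15, u[16] = 7, u[17] = 11, u[18] = 9, u[19] = 10, u[20] = 24, u[21] = 17, u[22] = 6, u[23] = 26, u[24] = 16, u[25] = 21, u[26] = 4, u[27] = 27, u[28] = 1, u[29] = 14.
The sequence repeats with period 28.
So u[6646] = u[1 + ((6646-1) mod 28)] = u[10] = 13.

13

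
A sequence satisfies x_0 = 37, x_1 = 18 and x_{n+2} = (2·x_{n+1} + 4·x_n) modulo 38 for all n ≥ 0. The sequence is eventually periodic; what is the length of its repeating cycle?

18

x_0 = 37, x_1 = 18, x_2 = 32, x_3 = 22, x_4 = 20, x_5 = 14, x_6 = 32, x_7 = 6, x_8 = 26, x_9 = 0, x_{10} = 28, x_{11} = 18, x_{12} = 34, x_{13} = 26, x_{14} = 36, x_{15} = 24, x_{16} = 2, x_{17} = 24, x_{18} = 18, x_{19} = 18, x_{20} = 32.
Since (x_{19}, x_{20}) = (x_1, x_2) = (18, 32) (two consecutive terms determine the rest), the sequence is eventually periodic: after a pre-period of length 1 it cycles with period 18.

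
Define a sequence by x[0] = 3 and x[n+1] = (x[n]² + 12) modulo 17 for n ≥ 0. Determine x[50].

x[0] = 3; x[1] = 4; x[2] = 11; x[3] = 14; x[4] = 4.
Since x[4] = x[1] = 4, the sequence is eventually periodic: after a pre-period of length 1 it cycles with period 3.
For n ≥ 1, x[n] depends only on (n - 1) mod 3. (50 - 1) mod 3 = 1, so x[50] = x[2] = 11.

11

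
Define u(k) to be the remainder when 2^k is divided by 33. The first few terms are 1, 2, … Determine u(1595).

32

Computing terms: u(0) = 1; u(1) = 2; u(2) = 4; u(3) = 8; u(4) = 16; u(5) = 32; u(6) = 31; u(7) = 29; u(8) = 25; u(9) = 17; u(10) = 1.
Since u(10) = u(0) = 1, the sequence is periodic with period 10.
So u(1595) = u(0 + ((1595-0) mod 10)) = u(5) = 32.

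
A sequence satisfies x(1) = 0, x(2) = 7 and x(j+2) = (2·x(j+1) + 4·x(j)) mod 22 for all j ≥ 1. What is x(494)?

12

We have x(1) = 0,  x(2) = 7,  x(3) = 14,  x(4) = 12,  x(5) = 14,  x(6) = 10,  x(7) = 10,  x(8) = 16,  x(9) = 6,  x(10) = 10,  x(11) = 0,  x(12) = 18,  x(13) = 14,  x(14) = 12.
Since (x(13), x(14)) = (x(3), x(4)) = (14, 12) (two consecutive terms determine the rest), the sequence is eventually periodic: after a pre-period of length 2 it cycles with period 10.
For j ≥ 3, x(j) depends only on (j - 3) mod 10. (494 - 3) mod 10 = 1, so x(494) = x(4) = 12.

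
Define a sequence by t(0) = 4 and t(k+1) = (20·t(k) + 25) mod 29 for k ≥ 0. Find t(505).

18

Listing terms: t(0) = 4,  t(1) = 18,  t(2) = 8,  t(3) = 11,  t(4) = 13,  t(5) = 24,  t(6) = 12,  t(7) = 4.
Since t(7) = t(0) = 4, the sequence is periodic with period 7.
So t(505) = t(0 + ((505-0) mod 7)) = t(1) = 18.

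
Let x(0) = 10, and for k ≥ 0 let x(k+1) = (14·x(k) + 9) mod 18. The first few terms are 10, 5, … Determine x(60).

1

Computing terms: x(0) = 10,  x(1) = 5,  x(2) = 7,  x(3) = 17,  x(4) = 13,  x(5) = 11,  x(6) = 1,  x(7) = 5.
Since x(7) = x(1) = 5, the sequence is eventually periodic: after a pre-period of length 1 it cycles with period 6.
For k ≥ 1, x(k) depends only on (k - 1) mod 6. (60 - 1) mod 6 = 5, so x(60) = x(6) = 1.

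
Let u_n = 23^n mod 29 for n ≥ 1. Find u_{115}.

u_1 = 23,  u_2 = 7,  u_3 = 16,  u_4 = 20,  u_5 = 25,  u_6 = 24,  u_7 = 1,  u_8 = 23.
Since u_8 = u_1 = 23, the sequence is periodic with period 7.
(115 - 1) mod 7 = 2, so u_{115} = u_3 = 16.

16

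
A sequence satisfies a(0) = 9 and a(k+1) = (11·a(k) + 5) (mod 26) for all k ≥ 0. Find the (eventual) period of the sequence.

a(0) = 9,  a(1) = 0,  a(2) = 5,  a(3) = 8,  a(4) = 15,  a(5) = 14,  a(6) = 3,  a(7) = 12,  a(8) = 7,  a(9) = 4,  a(10) = 23,  a(11) = 24,  a(12) = 9.
Since a(12) = a(0) = 9, the sequence is periodic with period 12.

12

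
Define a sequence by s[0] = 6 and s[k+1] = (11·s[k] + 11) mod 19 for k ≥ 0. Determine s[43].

1

Computing terms: s[0] = 6,  s[1] = 1,  s[2] = 3,  s[3] = 6.
The sequence repeats with period 3.
(43 - 0) mod 3 = 1, so s[43] = s[1] = 1.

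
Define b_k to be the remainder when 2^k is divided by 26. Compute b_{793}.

We have b_1 = 2,  b_2 = 4,  b_3 = 8,  b_4 = 16,  b_5 = 6,  b_6 = 12,  b_7 = 24,  b_8 = 22,  b_9 = 18,  b_{10} = 10,  b_{11} = 20,  b_{12} = 14,  b_{13} = 2.
Since b_{13} = b_1 = 2, the sequence is periodic with period 12.
So b_{793} = b_{1 + ((793-1) mod 12)} = b_1 = 2.

2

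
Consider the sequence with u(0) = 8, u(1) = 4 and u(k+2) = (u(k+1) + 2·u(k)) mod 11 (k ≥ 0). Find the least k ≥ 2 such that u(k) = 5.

8

Computing terms: u(0) = 8; u(1) = 4; u(2) = 9; u(3) = 6; u(4) = 2; u(5) = 3; u(6) = 7; u(7) = 2; u(8) = 5; u(9) = 9; u(10) = 8; u(11) = 4.
The sequence repeats with period 10.
The value 5 first appears (with k ≥ 2) at u(8).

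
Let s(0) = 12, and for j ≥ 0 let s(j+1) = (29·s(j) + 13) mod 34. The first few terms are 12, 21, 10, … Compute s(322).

10

We have s(0) = 12,  s(1) = 21,  s(2) = 10,  s(3) = 31,  s(4) = 28,  s(5) = 9,  s(6) = 2,  s(7) = 3,  s(8) = 32,  s(9) = 23,  s(10) = 0,  s(11) = 13,  s(12) = 16,  s(13) = 1,  s(14) = 8,  s(15) = 7,  s(16) = 12.
The sequence repeats with period 16.
(322 - 0) mod 16 = 2, so s(322) = s(2) = 10.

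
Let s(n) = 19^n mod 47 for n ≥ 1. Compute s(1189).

11

Listing terms: s(1) = 19,  s(2) = 32,  s(3) = 44,  s(4) = 37,  s(5) = 45,  s(6) = 9,  s(7) = 30,  s(8) = 6,  s(9) = 20,  s(10) = 4,  s(11) = 29,  s(12) = 34,  s(13) = 35,  s(14) = 7,  s(15) = 39,  s(16) = 36,  s(17) = 26,  s(18) = 24,  s(19) = 33,  s(20) = 16,  s(21) = 22,  s(22) = 42,  s(23) = 46,  s(24) = 28,  s(25) = 15,  s(26) = 3,  s(27) = 10,  s(28) = 2,  s(29) = 38,  s(30) = 17,  s(31) = 41,  s(32) = 27,  s(33) = 43,  s(34) = 18,  s(35) = 13,  s(36) = 12,  s(37) = 40,  s(38) = 8,  s(39) = 11,  s(40) = 21,  s(41) = 23,  s(42) = 14,  s(43) = 31,  s(44) = 25,  s(45) = 5,  s(46) = 1,  s(47) = 19.
The sequence repeats with period 46.
(1189 - 1) mod 46 = 38, so s(1189) = s(39) = 11.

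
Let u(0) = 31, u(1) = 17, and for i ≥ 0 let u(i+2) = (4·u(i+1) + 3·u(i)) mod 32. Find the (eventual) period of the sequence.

8

We have u(0) = 31, u(1) = 17, u(2) = 1, u(3) = 23, u(4) = 31, u(5) = 1, u(6) = 1, u(7) = 7, u(8) = 31, u(9) = 17.
Since (u(8), u(9)) = (u(0), u(1)) = (31, 17) (two consecutive terms determine the rest), the sequence is periodic with period 8.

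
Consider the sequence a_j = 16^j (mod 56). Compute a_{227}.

Listing terms: a_0 = 1,  a_1 = 16,  a_2 = 32,  a_3 = 8,  a_4 = 16.
Since a_4 = a_1 = 16, the sequence is eventually periodic: after a pre-period of length 1 it cycles with period 3.
For j ≥ 1, a_j depends only on (j - 1) mod 3. (227 - 1) mod 3 = 1, so a_{227} = a_2 = 32.

32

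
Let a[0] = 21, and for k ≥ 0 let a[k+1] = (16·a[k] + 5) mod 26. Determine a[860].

Computing terms: a[0] = 21, a[1] = 3, a[2] = 1, a[3] = 21.
Since a[3] = a[0] = 21, the sequence is periodic with period 3.
So a[860] = a[0 + ((860-0) mod 3)] = a[2] = 1.

1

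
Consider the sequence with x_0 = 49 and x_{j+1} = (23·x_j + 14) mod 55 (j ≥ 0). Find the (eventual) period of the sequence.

44

x_0 = 49, x_1 = 41, x_2 = 22, x_3 = 25, x_4 = 39, x_5 = 31, x_6 = 12, x_7 = 15, x_8 = 29, x_9 = 21, x_{10} = 2, x_{11} = 5, x_{12} = 19, x_{13} = 11, x_{14} = 47, x_{15} = 50, x_{16} = 9, x_{17} = 1, x_{18} = 37, x_{19} = 40, x_{20} = 54, x_{21} = 46, x_{22} = 27, x_{23} = 30, x_{24} = 44, x_{25} = 36, x_{26} = 17, x_{27} = 20, x_{28} = 34, x_{29} = 26, x_{30} = 7, x_{31} = 10, x_{32} = 24, x_{33} = 16, x_{34} = 52, x_{35} = 0, x_{36} = 14, x_{37} = 6, x_{38} = 42, x_{39} = 45, x_{40} = 4, x_{41} = 51, x_{42} = 32, x_{43} = 35, x_{44} = 49.
Since x_{44} = x_0 = 49, the sequence is periodic with period 44.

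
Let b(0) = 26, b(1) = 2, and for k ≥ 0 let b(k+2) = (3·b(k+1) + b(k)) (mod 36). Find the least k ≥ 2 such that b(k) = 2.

4

Listing terms: b(0) = 26; b(1) = 2; b(2) = 32; b(3) = 26; b(4) = 2.
Since (b(3), b(4)) = (b(0), b(1)) = (26, 2) (two consecutive terms determine the rest), the sequence is periodic with period 3.
The value 2 next appears (with k ≥ 2) at b(4).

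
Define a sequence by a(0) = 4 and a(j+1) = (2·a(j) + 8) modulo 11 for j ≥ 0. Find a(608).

6

Computing terms: a(0) = 4,  a(1) = 5,  a(2) = 7,  a(3) = 0,  a(4) = 8,  a(5) = 2,  a(6) = 1,  a(7) = 10,  a(8) = 6,  a(9) = 9,  a(10) = 4.
The sequence repeats with period 10.
So a(608) = a(0 + ((608-0) mod 10)) = a(8) = 6.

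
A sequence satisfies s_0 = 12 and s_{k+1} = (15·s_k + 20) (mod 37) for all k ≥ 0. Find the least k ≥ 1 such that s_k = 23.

s_0 = 12; s_1 = 15; s_2 = 23; s_3 = 32; s_4 = 19; s_5 = 9; s_6 = 7; s_7 = 14; s_8 = 8; s_9 = 29; s_{10} = 11; s_{11} = 0; s_{12} = 20; s_{13} = 24; s_{14} = 10; s_{15} = 22; s_{16} = 17; s_{17} = 16; s_{18} = 1; s_{19} = 35; s_{20} = 27; s_{21} = 18; s_{22} = 31; s_{23} = 4; s_{24} = 6; s_{25} = 36; s_{26} = 5; s_{27} = 21; s_{28} = 2; s_{29} = 13; s_{30} = 30; s_{31} = 26; s_{32} = 3; s_{33} = 28; s_{34} = 33; s_{35} = 34; s_{36} = 12.
The sequence repeats with period 36.
The value 23 first appears (with k ≥ 1) at s_2.

2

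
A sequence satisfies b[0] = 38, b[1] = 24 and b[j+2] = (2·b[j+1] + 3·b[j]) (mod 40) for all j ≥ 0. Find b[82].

Computing terms: b[0] = 38,  b[1] = 24,  b[2] = 2,  b[3] = 36,  b[4] = 38,  b[5] = 24.
The sequence repeats with period 4.
(82 - 0) mod 4 = 2, so b[82] = b[2] = 2.

2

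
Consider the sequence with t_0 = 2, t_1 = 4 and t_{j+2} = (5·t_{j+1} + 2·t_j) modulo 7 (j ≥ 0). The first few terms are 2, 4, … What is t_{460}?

Computing terms: t_0 = 2, t_1 = 4, t_2 = 3, t_3 = 2, t_4 = 2, t_5 = 0, t_6 = 4, t_7 = 6, t_8 = 3, t_9 = 6, t_{10} = 1, t_{11} = 3, t_{12} = 3, t_{13} = 0, t_{14} = 6, t_{15} = 2, t_{16} = 1, t_{17} = 2, t_{18} = 5, t_{19} = 1, t_{20} = 1, t_{21} = 0, t_{22} = 2, t_{23} = 3, t_{24} = 5, t_{25} = 3, t_{26} = 4, t_{27} = 5, t_{28} = 5, t_{29} = 0, t_{30} = 3, t_{31} = 1, t_{32} = 4, t_{33} = 1, t_{34} = 6, t_{35} = 4, t_{36} = 4, t_{37} = 0, t_{38} = 1, t_{39} = 5, t_{40} = 6, t_{41} = 5, t_{42} = 2, t_{43} = 6, t_{44} = 6, t_{45} = 0, t_{46} = 5, t_{47} = 4, t_{48} = 2, t_{49} = 4.
The sequence repeats with period 48.
(460 - 0) mod 48 = 28, so t_{460} = t_{28} = 5.

5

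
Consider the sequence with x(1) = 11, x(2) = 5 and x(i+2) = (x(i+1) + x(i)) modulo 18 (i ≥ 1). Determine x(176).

x(1) = 11; x(2) = 5; x(3) = 16; x(4) = 3; x(5) = 1; x(6) = 4; x(7) = 5; x(8) = 9; x(9) = 14; x(10) = 5; x(11) = 1; x(12) = 6; x(13) = 7; x(14) = 13; x(15) = 2; x(16) = 15; x(17) = 17; x(18) = 14; x(19) = 13; x(20) = 9; x(21) = 4; x(22) = 13; x(23) = 17; x(24) = 12; x(25) = 11; x(26) = 5.
The sequence repeats with period 24.
So x(176) = x(1 + ((176-1) mod 24)) = x(8) = 9.

9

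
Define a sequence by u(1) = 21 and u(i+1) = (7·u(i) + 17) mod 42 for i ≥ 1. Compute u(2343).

u(1) = 21,  u(2) = 38,  u(3) = 31,  u(4) = 24,  u(5) = 17,  u(6) = 10,  u(7) = 3,  u(8) = 38.
Since u(8) = u(2) = 38, the sequence is eventually periodic: after a pre-period of length 1 it cycles with period 6.
For i ≥ 2, u(i) depends only on (i - 2) mod 6. (2343 - 2) mod 6 = 1, so u(2343) = u(3) = 31.

31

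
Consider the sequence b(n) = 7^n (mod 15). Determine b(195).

Computing terms: b(0) = 1; b(1) = 7; b(2) = 4; b(3) = 13; b(4) = 1.
The sequence repeats with period 4.
So b(195) = b(0 + ((195-0) mod 4)) = b(3) = 13.

13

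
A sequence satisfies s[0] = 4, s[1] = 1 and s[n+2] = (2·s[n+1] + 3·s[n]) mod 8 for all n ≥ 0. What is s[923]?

7

Computing terms: s[0] = 4; s[1] = 1; s[2] = 6; s[3] = 7; s[4] = 0; s[5] = 5; s[6] = 2; s[7] = 3; s[8] = 4; s[9] = 1.
The sequence repeats with period 8.
(923 - 0) mod 8 = 3, so s[923] = s[3] = 7.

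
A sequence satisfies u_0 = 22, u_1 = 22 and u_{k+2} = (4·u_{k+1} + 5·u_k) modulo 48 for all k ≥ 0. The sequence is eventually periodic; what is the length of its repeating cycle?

u_0 = 22,  u_1 = 22,  u_2 = 6,  u_3 = 38,  u_4 = 38,  u_5 = 6,  u_6 = 22,  u_7 = 22.
The sequence repeats with period 6.

6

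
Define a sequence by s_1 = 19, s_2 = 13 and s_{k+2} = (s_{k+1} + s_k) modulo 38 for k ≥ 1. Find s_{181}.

19

We have s_1 = 19, s_2 = 13, s_3 = 32, s_4 = 7, s_5 = 1, s_6 = 8, s_7 = 9, s_8 = 17, s_9 = 26, s_{10} = 5, s_{11} = 31, s_{12} = 36, s_{13} = 29, s_{14} = 27, s_{15} = 18, s_{16} = 7, s_{17} = 25, s_{18} = 32, s_{19} = 19, s_{20} = 13.
Since (s_{19}, s_{20}) = (s_1, s_2) = (19, 13) (two consecutive terms determine the rest), the sequence is periodic with period 18.
So s_{181} = s_{1 + ((181-1) mod 18)} = s_1 = 19.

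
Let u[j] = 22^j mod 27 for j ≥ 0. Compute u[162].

Listing terms: u[0] = 1; u[1] = 22; u[2] = 25; u[3] = 10; u[4] = 4; u[5] = 7; u[6] = 19; u[7] = 13; u[8] = 16; u[9] = 1.
The sequence repeats with period 9.
So u[162] = u[0 + ((162-0) mod 9)] = u[0] = 1.

1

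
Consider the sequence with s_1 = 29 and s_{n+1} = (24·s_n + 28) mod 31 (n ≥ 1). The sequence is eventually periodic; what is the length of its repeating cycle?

s_1 = 29, s_2 = 11, s_3 = 13, s_4 = 30, s_5 = 4, s_6 = 0, s_7 = 28, s_8 = 18, s_9 = 26, s_{10} = 1, s_{11} = 21, s_{12} = 5, s_{13} = 24, s_{14} = 15, s_{15} = 16, s_{16} = 9, s_{17} = 27, s_{18} = 25, s_{19} = 8, s_{20} = 3, s_{21} = 7, s_{22} = 10, s_{23} = 20, s_{24} = 12, s_{25} = 6, s_{26} = 17, s_{27} = 2, s_{28} = 14, s_{29} = 23, s_{30} = 22, s_{31} = 29.
Since s_{31} = s_1 = 29, the sequence is periodic with period 30.

30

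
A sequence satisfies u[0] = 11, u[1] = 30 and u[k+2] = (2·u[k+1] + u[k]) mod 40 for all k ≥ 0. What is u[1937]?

22

u[0] = 11, u[1] = 30, u[2] = 31, u[3] = 12, u[4] = 15, u[5] = 2, u[6] = 19, u[7] = 0, u[8] = 19, u[9] = 38, u[10] = 15, u[11] = 28, u[12] = 31, u[13] = 10, u[14] = 11, u[15] = 32, u[16] = 35, u[17] = 22, u[18] = 39, u[19] = 20, u[20] = 39, u[21] = 18, u[22] = 35, u[23] = 8, u[24] = 11, u[25] = 30.
Since (u[24], u[25]) = (u[0], u[1]) = (11, 30) (two consecutive terms determine the rest), the sequence is periodic with period 24.
So u[1937] = u[0 + ((1937-0) mod 24)] = u[17] = 22.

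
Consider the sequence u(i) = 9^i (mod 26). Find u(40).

Computing terms: u(0) = 1,  u(1) = 9,  u(2) = 3,  u(3) = 1.
The sequence repeats with period 3.
So u(40) = u(0 + ((40-0) mod 3)) = u(1) = 9.

9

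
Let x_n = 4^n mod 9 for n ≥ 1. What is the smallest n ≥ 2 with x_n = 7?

Computing terms: x_1 = 4; x_2 = 7; x_3 = 1; x_4 = 4.
The sequence repeats with period 3.
The value 7 first appears (with n ≥ 2) at x_2.

2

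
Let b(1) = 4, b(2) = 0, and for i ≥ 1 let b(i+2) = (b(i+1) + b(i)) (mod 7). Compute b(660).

4

We have b(1) = 4; b(2) = 0; b(3) = 4; b(4) = 4; b(5) = 1; b(6) = 5; b(7) = 6; b(8) = 4; b(9) = 3; b(10) = 0; b(11) = 3; b(12) = 3; b(13) = 6; b(14) = 2; b(15) = 1; b(16) = 3; b(17) = 4; b(18) = 0.
Since (b(17), b(18)) = (b(1), b(2)) = (4, 0) (two consecutive terms determine the rest), the sequence is periodic with period 16.
So b(660) = b(1 + ((660-1) mod 16)) = b(4) = 4.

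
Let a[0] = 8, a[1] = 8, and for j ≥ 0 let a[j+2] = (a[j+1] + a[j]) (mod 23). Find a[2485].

Computing terms: a[0] = 8; a[1] = 8; a[2] = 16; a[3] = 1; a[4] = 17; a[5] = 18; a[6] = 12; a[7] = 7; a[8] = 19; a[9] = 3; a[10] = 22; a[11] = 2; a[12] = 1; a[13] = 3; a[14] = 4; a[15] = 7; a[16] = 11; a[17] = 18; a[18] = 6; a[19] = 1; a[20] = 7; a[21] = 8; a[22] = 15; a[23] = 0; a[24] = 15; a[25] = 15; a[26] = 7; a[27] = 22; a[28] = 6; a[29] = 5; a[30] = 11; a[31] = 16; a[32] = 4; a[33] = 20; a[34] = 1; a[35] = 21; a[36] = 22; a[37] = 20; a[38] = 19; a[39] = 16; a[40] = 12; a[41] = 5; a[42] = 17; a[43] = 22; a[44] = 16; a[45] = 15; a[46] = 8; a[47] = 0; a[48] = 8; a[49] = 8.
The sequence repeats with period 48.
So a[2485] = a[0 + ((2485-0) mod 48)] = a[37] = 20.

20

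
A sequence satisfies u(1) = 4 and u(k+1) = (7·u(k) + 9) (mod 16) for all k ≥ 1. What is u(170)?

5

Listing terms: u(1) = 4; u(2) = 5; u(3) = 12; u(4) = 13; u(5) = 4.
The sequence repeats with period 4.
(170 - 1) mod 4 = 1, so u(170) = u(2) = 5.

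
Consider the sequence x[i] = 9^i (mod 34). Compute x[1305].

We have x[0] = 1, x[1] = 9, x[2] = 13, x[3] = 15, x[4] = 33, x[5] = 25, x[6] = 21, x[7] = 19, x[8] = 1.
Since x[8] = x[0] = 1, the sequence is periodic with period 8.
So x[1305] = x[0 + ((1305-0) mod 8)] = x[1] = 9.

9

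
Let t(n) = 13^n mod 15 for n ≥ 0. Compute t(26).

Computing terms: t(0) = 1; t(1) = 13; t(2) = 4; t(3) = 7; t(4) = 1.
Since t(4) = t(0) = 1, the sequence is periodic with period 4.
So t(26) = t(0 + ((26-0) mod 4)) = t(2) = 4.

4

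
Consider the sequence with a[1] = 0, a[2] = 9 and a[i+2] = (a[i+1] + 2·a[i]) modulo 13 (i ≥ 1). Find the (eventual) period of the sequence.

We have a[1] = 0, a[2] = 9, a[3] = 9, a[4] = 1, a[5] = 6, a[6] = 8, a[7] = 7, a[8] = 10, a[9] = 11, a[10] = 5, a[11] = 1, a[12] = 11, a[13] = 0, a[14] = 9.
Since (a[13], a[14]) = (a[1], a[2]) = (0, 9) (two consecutive terms determine the rest), the sequence is periodic with period 12.

12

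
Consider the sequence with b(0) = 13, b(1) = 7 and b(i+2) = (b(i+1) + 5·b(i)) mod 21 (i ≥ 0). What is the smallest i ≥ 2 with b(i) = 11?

We have b(0) = 13,  b(1) = 7,  b(2) = 9,  b(3) = 2,  b(4) = 5,  b(5) = 15,  b(6) = 19,  b(7) = 10,  b(8) = 0,  b(9) = 8,  b(10) = 8,  b(11) = 6,  b(12) = 4,  b(13) = 13,  b(14) = 12,  b(15) = 14,  b(16) = 11,  b(17) = 18,  b(18) = 10,  b(19) = 16,  b(20) = 3,  b(21) = 20,  b(22) = 14,  b(23) = 9,  b(24) = 16,  b(25) = 19,  b(26) = 15,  b(27) = 5,  b(28) = 17,  b(29) = 0,  b(30) = 1,  b(31) = 1,  b(32) = 6,  b(33) = 11,  b(34) = 20,  b(35) = 12,  b(36) = 7,  b(37) = 4,  b(38) = 18,  b(39) = 17,  b(40) = 2,  b(41) = 3,  b(42) = 13,  b(43) = 7.
Since (b(42), b(43)) = (b(0), b(1)) = (13, 7) (two consecutive terms determine the rest), the sequence is periodic with period 42.
The value 11 first appears (with i ≥ 2) at b(16).

16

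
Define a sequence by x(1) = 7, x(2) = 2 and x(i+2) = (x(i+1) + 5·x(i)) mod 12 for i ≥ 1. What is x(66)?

x(1) = 7; x(2) = 2; x(3) = 1; x(4) = 11; x(5) = 4; x(6) = 11; x(7) = 7; x(8) = 2.
Since (x(7), x(8)) = (x(1), x(2)) = (7, 2) (two consecutive terms determine the rest), the sequence is periodic with period 6.
So x(66) = x(1 + ((66-1) mod 6)) = x(6) = 11.

11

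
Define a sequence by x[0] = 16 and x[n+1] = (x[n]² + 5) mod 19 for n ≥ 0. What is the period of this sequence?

Listing terms: x[0] = 16, x[1] = 14, x[2] = 11, x[3] = 12, x[4] = 16.
The sequence repeats with period 4.

4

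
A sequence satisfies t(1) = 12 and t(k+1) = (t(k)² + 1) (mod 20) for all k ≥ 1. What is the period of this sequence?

t(1) = 12,  t(2) = 5,  t(3) = 6,  t(4) = 17,  t(5) = 10,  t(6) = 1,  t(7) = 2,  t(8) = 5.
Since t(8) = t(2) = 5, the sequence is eventually periodic: after a pre-period of length 1 it cycles with period 6.

6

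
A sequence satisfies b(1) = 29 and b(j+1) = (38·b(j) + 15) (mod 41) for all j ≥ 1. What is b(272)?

9

We have b(1) = 29, b(2) = 10, b(3) = 26, b(4) = 19, b(5) = 40, b(6) = 18, b(7) = 2, b(8) = 9, b(9) = 29.
Since b(9) = b(1) = 29, the sequence is periodic with period 8.
So b(272) = b(1 + ((272-1) mod 8)) = b(8) = 9.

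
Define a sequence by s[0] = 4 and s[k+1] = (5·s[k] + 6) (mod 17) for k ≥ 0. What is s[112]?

s[0] = 4, s[1] = 9, s[2] = 0, s[3] = 6, s[4] = 2, s[5] = 16, s[6] = 1, s[7] = 11, s[8] = 10, s[9] = 5, s[10] = 14, s[11] = 8, s[12] = 12, s[13] = 15, s[14] = 13, s[15] = 3, s[16] = 4.
Since s[16] = s[0] = 4, the sequence is periodic with period 16.
(112 - 0) mod 16 = 0, so s[112] = s[0] = 4.

4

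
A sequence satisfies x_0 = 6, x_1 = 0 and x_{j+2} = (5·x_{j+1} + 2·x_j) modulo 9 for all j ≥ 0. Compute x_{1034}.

We have x_0 = 6, x_1 = 0, x_2 = 3, x_3 = 6, x_4 = 0.
The sequence repeats with period 3.
So x_{1034} = x_{0 + ((1034-0) mod 3)} = x_2 = 3.

3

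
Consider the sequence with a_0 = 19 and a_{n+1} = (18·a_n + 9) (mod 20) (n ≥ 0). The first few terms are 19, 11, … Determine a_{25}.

Computing terms: a_0 = 19; a_1 = 11; a_2 = 7; a_3 = 15; a_4 = 19.
The sequence repeats with period 4.
(25 - 0) mod 4 = 1, so a_{25} = a_1 = 11.

11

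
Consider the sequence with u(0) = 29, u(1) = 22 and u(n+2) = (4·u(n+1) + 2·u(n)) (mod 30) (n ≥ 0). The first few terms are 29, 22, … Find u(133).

22

We have u(0) = 29, u(1) = 22, u(2) = 26, u(3) = 28, u(4) = 14, u(5) = 22, u(6) = 26.
Since (u(5), u(6)) = (u(1), u(2)) = (22, 26) (two consecutive terms determine the rest), the sequence is eventually periodic: after a pre-period of length 1 it cycles with period 4.
For n ≥ 1, u(n) depends only on (n - 1) mod 4. (133 - 1) mod 4 = 0, so u(133) = u(1) = 22.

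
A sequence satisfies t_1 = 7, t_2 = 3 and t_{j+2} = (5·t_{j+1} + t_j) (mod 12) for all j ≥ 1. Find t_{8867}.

7

Listing terms: t_1 = 7, t_2 = 3, t_3 = 10, t_4 = 5, t_5 = 11, t_6 = 0, t_7 = 11, t_8 = 7, t_9 = 10, t_{10} = 9, t_{11} = 7, t_{12} = 8, t_{13} = 11, t_{14} = 3, t_{15} = 2, t_{16} = 1, t_{17} = 7, t_{18} = 0, t_{19} = 7, t_{20} = 11, t_{21} = 2, t_{22} = 9, t_{23} = 11, t_{24} = 4, t_{25} = 7, t_{26} = 3.
The sequence repeats with period 24.
So t_{8867} = t_{1 + ((8867-1) mod 24)} = t_{11} = 7.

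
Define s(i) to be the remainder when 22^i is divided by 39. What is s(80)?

16

We have s(0) = 1, s(1) = 22, s(2) = 16, s(3) = 1.
The sequence repeats with period 3.
(80 - 0) mod 3 = 2, so s(80) = s(2) = 16.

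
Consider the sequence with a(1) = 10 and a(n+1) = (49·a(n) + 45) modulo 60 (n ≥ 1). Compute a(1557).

a(1) = 10, a(2) = 55, a(3) = 40, a(4) = 25, a(5) = 10.
Since a(5) = a(1) = 10, the sequence is periodic with period 4.
So a(1557) = a(1 + ((1557-1) mod 4)) = a(1) = 10.

10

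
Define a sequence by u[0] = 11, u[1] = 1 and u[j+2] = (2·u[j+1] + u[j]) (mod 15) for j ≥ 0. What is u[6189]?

Computing terms: u[0] = 11,  u[1] = 1,  u[2] = 13,  u[3] = 12,  u[4] = 7,  u[5] = 11,  u[6] = 14,  u[7] = 9,  u[8] = 2,  u[9] = 13,  u[10] = 13,  u[11] = 9,  u[12] = 1,  u[13] = 11,  u[14] = 8,  u[15] = 12,  u[16] = 2,  u[17] = 1,  u[18] = 4,  u[19] = 9,  u[20] = 7,  u[21] = 8,  u[22] = 8,  u[23] = 9,  u[24] = 11,  u[25] = 1.
Since (u[24], u[25]) = (u[0], u[1]) = (11, 1) (two consecutive terms determine the rest), the sequence is periodic with period 24.
(6189 - 0) mod 24 = 21, so u[6189] = u[21] = 8.

8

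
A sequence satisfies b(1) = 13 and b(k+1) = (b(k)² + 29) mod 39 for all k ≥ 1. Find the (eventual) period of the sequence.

We have b(1) = 13,  b(2) = 3,  b(3) = 38,  b(4) = 30,  b(5) = 32,  b(6) = 0,  b(7) = 29,  b(8) = 12,  b(9) = 17,  b(10) = 6,  b(11) = 26,  b(12) = 3.
Since b(12) = b(2) = 3, the sequence is eventually periodic: after a pre-period of length 1 it cycles with period 10.

10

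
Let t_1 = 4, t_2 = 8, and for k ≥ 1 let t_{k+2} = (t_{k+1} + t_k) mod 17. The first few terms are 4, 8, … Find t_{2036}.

9

t_1 = 4; t_2 = 8; t_3 = 12; t_4 = 3; t_5 = 15; t_6 = 1; t_7 = 16; t_8 = 0; t_9 = 16; t_{10} = 16; t_{11} = 15; t_{12} = 14; t_{13} = 12; t_{14} = 9; t_{15} = 4; t_{16} = 13; t_{17} = 0; t_{18} = 13; t_{19} = 13; t_{20} = 9; t_{21} = 5; t_{22} = 14; t_{23} = 2; t_{24} = 16; t_{25} = 1; t_{26} = 0; t_{27} = 1; t_{28} = 1; t_{29} = 2; t_{30} = 3; t_{31} = 5; t_{32} = 8; t_{33} = 13; t_{34} = 4; t_{35} = 0; t_{36} = 4; t_{37} = 4; t_{38} = 8.
The sequence repeats with period 36.
(2036 - 1) mod 36 = 19, so t_{2036} = t_{20} = 9.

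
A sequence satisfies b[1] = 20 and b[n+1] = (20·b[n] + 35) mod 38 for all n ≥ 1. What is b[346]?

Computing terms: b[1] = 20,  b[2] = 17,  b[3] = 33,  b[4] = 11,  b[5] = 27,  b[6] = 5,  b[7] = 21,  b[8] = 37,  b[9] = 15,  b[10] = 31,  b[11] = 9,  b[12] = 25,  b[13] = 3,  b[14] = 19,  b[15] = 35,  b[16] = 13,  b[17] = 29,  b[18] = 7,  b[19] = 23,  b[20] = 1,  b[21] = 17.
Since b[21] = b[2] = 17, the sequence is eventually periodic: after a pre-period of length 1 it cycles with period 19.
For n ≥ 2, b[n] depends only on (n - 2) mod 19. (346 - 2) mod 19 = 2, so b[346] = b[4] = 11.

11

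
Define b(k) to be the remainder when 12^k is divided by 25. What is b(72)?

b(0) = 1, b(1) = 12, b(2) = 19, b(3) = 3, b(4) = 11, b(5) = 7, b(6) = 9, b(7) = 8, b(8) = 21, b(9) = 2, b(10) = 24, b(11) = 13, b(12) = 6, b(13) = 22, b(14) = 14, b(15) = 18, b(16) = 16, b(17) = 17, b(18) = 4, b(19) = 23, b(20) = 1.
The sequence repeats with period 20.
So b(72) = b(0 + ((72-0) mod 20)) = b(12) = 6.

6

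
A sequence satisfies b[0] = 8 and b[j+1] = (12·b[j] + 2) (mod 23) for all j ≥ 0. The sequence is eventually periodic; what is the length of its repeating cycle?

11

Listing terms: b[0] = 8, b[1] = 6, b[2] = 5, b[3] = 16, b[4] = 10, b[5] = 7, b[6] = 17, b[7] = 22, b[8] = 13, b[9] = 20, b[10] = 12, b[11] = 8.
The sequence repeats with period 11.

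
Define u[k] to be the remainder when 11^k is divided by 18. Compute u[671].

Listing terms: u[0] = 1; u[1] = 11; u[2] = 13; u[3] = 17; u[4] = 7; u[5] = 5; u[6] = 1.
The sequence repeats with period 6.
So u[671] = u[0 + ((671-0) mod 6)] = u[5] = 5.

5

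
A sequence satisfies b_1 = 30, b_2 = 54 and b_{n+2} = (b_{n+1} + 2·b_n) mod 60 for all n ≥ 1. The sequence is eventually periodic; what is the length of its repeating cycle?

4

b_1 = 30; b_2 = 54; b_3 = 54; b_4 = 42; b_5 = 30; b_6 = 54.
Since (b_5, b_6) = (b_1, b_2) = (30, 54) (two consecutive terms determine the rest), the sequence is periodic with period 4.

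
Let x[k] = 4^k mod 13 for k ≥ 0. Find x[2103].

12

x[0] = 1,  x[1] = 4,  x[2] = 3,  x[3] = 12,  x[4] = 9,  x[5] = 10,  x[6] = 1.
The sequence repeats with period 6.
(2103 - 0) mod 6 = 3, so x[2103] = x[3] = 12.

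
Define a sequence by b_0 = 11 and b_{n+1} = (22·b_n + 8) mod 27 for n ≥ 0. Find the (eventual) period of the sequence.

b_0 = 11,  b_1 = 7,  b_2 = 0,  b_3 = 8,  b_4 = 22,  b_5 = 6,  b_6 = 5,  b_7 = 10,  b_8 = 12,  b_9 = 2,  b_{10} = 25,  b_{11} = 18,  b_{12} = 26,  b_{13} = 13,  b_{14} = 24,  b_{15} = 23,  b_{16} = 1,  b_{17} = 3,  b_{18} = 20,  b_{19} = 16,  b_{20} = 9,  b_{21} = 17,  b_{22} = 4,  b_{23} = 15,  b_{24} = 14,  b_{25} = 19,  b_{26} = 21,  b_{27} = 11.
The sequence repeats with period 27.

27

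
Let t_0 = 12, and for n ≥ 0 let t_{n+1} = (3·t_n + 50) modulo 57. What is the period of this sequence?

We have t_0 = 12, t_1 = 29, t_2 = 23, t_3 = 5, t_4 = 8, t_5 = 17, t_6 = 44, t_7 = 11, t_8 = 26, t_9 = 14, t_{10} = 35, t_{11} = 41, t_{12} = 2, t_{13} = 56, t_{14} = 47, t_{15} = 20, t_{16} = 53, t_{17} = 38, t_{18} = 50, t_{19} = 29.
Since t_{19} = t_1 = 29, the sequence is eventually periodic: after a pre-period of length 1 it cycles with period 18.

18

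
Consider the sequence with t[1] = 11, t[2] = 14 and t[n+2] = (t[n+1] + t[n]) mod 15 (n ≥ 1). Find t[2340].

3

t[1] = 11, t[2] = 14, t[3] = 10, t[4] = 9, t[5] = 4, t[6] = 13, t[7] = 2, t[8] = 0, t[9] = 2, t[10] = 2, t[11] = 4, t[12] = 6, t[13] = 10, t[14] = 1, t[15] = 11, t[16] = 12, t[17] = 8, t[18] = 5, t[19] = 13, t[20] = 3, t[21] = 1, t[22] = 4, t[23] = 5, t[24] = 9, t[25] = 14, t[26] = 8, t[27] = 7, t[28] = 0, t[29] = 7, t[30] = 7, t[31] = 14, t[32] = 6, t[33] = 5, t[34] = 11, t[35] = 1, t[36] = 12, t[37] = 13, t[38] = 10, t[39] = 8, t[40] = 3, t[41] = 11, t[42] = 14.
The sequence repeats with period 40.
(2340 - 1) mod 40 = 19, so t[2340] = t[20] = 3.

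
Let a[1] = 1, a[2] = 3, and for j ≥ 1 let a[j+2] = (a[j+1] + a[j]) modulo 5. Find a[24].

We have a[1] = 1,  a[2] = 3,  a[3] = 4,  a[4] = 2,  a[5] = 1,  a[6] = 3.
Since (a[5], a[6]) = (a[1], a[2]) = (1, 3) (two consecutive terms determine the rest), the sequence is periodic with period 4.
So a[24] = a[1 + ((24-1) mod 4)] = a[4] = 2.

2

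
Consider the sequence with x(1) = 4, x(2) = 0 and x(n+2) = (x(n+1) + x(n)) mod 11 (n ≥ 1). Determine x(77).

9

x(1) = 4, x(2) = 0, x(3) = 4, x(4) = 4, x(5) = 8, x(6) = 1, x(7) = 9, x(8) = 10, x(9) = 8, x(10) = 7, x(11) = 4, x(12) = 0.
Since (x(11), x(12)) = (x(1), x(2)) = (4, 0) (two consecutive terms determine the rest), the sequence is periodic with period 10.
(77 - 1) mod 10 = 6, so x(77) = x(7) = 9.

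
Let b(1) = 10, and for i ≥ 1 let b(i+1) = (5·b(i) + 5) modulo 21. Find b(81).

7

We have b(1) = 10, b(2) = 13, b(3) = 7, b(4) = 19, b(5) = 16, b(6) = 1, b(7) = 10.
The sequence repeats with period 6.
(81 - 1) mod 6 = 2, so b(81) = b(3) = 7.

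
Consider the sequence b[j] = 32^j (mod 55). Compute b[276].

b[1] = 32,  b[2] = 34,  b[3] = 43,  b[4] = 1,  b[5] = 32.
Since b[5] = b[1] = 32, the sequence is periodic with period 4.
(276 - 1) mod 4 = 3, so b[276] = b[4] = 1.

1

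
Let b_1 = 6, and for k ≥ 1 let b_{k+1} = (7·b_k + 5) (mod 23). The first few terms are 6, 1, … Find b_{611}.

Listing terms: b_1 = 6,  b_2 = 1,  b_3 = 12,  b_4 = 20,  b_5 = 7,  b_6 = 8,  b_7 = 15,  b_8 = 18,  b_9 = 16,  b_{10} = 2,  b_{11} = 19,  b_{12} = 0,  b_{13} = 5,  b_{14} = 17,  b_{15} = 9,  b_{16} = 22,  b_{17} = 21,  b_{18} = 14,  b_{19} = 11,  b_{20} = 13,  b_{21} = 4,  b_{22} = 10,  b_{23} = 6.
Since b_{23} = b_1 = 6, the sequence is periodic with period 22.
(611 - 1) mod 22 = 16, so b_{611} = b_{17} = 21.

21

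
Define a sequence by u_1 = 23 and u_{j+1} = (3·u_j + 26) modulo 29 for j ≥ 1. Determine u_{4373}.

3

u_1 = 23,  u_2 = 8,  u_3 = 21,  u_4 = 2,  u_5 = 3,  u_6 = 6,  u_7 = 15,  u_8 = 13,  u_9 = 7,  u_{10} = 18,  u_{11} = 22,  u_{12} = 5,  u_{13} = 12,  u_{14} = 4,  u_{15} = 9,  u_{16} = 24,  u_{17} = 11,  u_{18} = 1,  u_{19} = 0,  u_{20} = 26,  u_{21} = 17,  u_{22} = 19,  u_{23} = 25,  u_{24} = 14,  u_{25} = 10,  u_{26} = 27,  u_{27} = 20,  u_{28} = 28,  u_{29} = 23.
Since u_{29} = u_1 = 23, the sequence is periodic with period 28.
So u_{4373} = u_{1 + ((4373-1) mod 28)} = u_5 = 3.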